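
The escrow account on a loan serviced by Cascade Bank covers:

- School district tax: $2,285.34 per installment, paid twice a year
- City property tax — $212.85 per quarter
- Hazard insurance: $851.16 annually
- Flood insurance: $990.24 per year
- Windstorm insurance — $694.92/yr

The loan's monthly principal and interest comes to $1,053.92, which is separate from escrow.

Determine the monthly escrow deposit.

School district tax = $2,285.34 × 2 = $4,570.68/yr
City property tax = $212.85 × 4 = $851.40/yr
Hazard insurance = $851.16/yr
Flood insurance = $990.24/yr
Windstorm insurance = $694.92/yr
Total annual escrow = $4,570.68 + $851.40 + $851.16 + $990.24 + $694.92 = $7,958.40
Monthly escrow = $7,958.40 ÷ 12 = $663.20

$663.20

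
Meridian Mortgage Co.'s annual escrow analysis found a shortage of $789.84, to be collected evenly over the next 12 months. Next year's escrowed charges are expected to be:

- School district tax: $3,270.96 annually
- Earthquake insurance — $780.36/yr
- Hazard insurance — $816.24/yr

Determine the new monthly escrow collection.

$471.45

School district tax: $3,270.96
Earthquake insurance: $780.36
Hazard insurance: $816.24
Annual escrow total = $3,270.96 + $780.36 + $816.24 = $4,867.56
Monthly = $4,867.56 ÷ 12 = $405.63
Shortage spread = $789.84 ÷ 12 = $65.82/mo
New monthly escrow = $405.63 + $65.82 = $471.45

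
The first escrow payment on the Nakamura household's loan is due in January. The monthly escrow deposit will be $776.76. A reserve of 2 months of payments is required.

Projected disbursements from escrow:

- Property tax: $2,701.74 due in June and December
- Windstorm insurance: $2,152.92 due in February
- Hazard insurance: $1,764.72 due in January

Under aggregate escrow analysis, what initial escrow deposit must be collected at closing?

Cushion = 2 × $776.76 = $1,553.52
Trial balance (start $0, +$776.76 each month, − disbursements):
  Jan: +$776.76 − $1,764.72 → -$987.96
  Feb: +$776.76 − $2,152.92 → -$2,364.12
  Mar: +$776.76 → -$1,587.36
  Apr: +$776.76 → -$810.60
  May: +$776.76 → -$33.84
  Jun: +$776.76 − $2,701.74 → -$1,958.82
  Jul: +$776.76 → -$1,182.06
  Aug: +$776.76 → -$405.30
  Sep: +$776.76 → $371.46
  Oct: +$776.76 → $1,148.22
  Nov: +$776.76 → $1,924.98
  Dec: +$776.76 − $2,701.74 → $0.00
Lowest trial balance = -$2,364.12 (Feb)
Initial deposit = cushion − low point = $1,553.52 − (-$2,364.12) = $3,917.64

$3,917.64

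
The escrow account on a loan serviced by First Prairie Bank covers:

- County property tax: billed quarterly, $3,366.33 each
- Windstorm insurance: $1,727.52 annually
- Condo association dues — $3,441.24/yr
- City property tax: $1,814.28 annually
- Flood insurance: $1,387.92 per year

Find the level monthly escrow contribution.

$1,819.69

County property tax = $3,366.33 × 4 = $13,465.32/yr
Windstorm insurance = $1,727.52/yr
Condo association dues = $3,441.24/yr
City property tax = $1,814.28/yr
Flood insurance = $1,387.92/yr
Annual escrow total = $21,836.28
Base monthly escrow = $21,836.28 / 12 = $1,819.69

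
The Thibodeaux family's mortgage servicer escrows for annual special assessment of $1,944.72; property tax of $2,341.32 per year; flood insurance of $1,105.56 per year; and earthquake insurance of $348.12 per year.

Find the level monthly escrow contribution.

Special assessment — $1,944.72 per year
Property tax — $2,341.32 per year
Flood insurance — $1,105.56 per year
Earthquake insurance — $348.12 per year
Annual escrow total = $5,739.72
Monthly escrow = $5,739.72 / 12 = $478.31

$478.31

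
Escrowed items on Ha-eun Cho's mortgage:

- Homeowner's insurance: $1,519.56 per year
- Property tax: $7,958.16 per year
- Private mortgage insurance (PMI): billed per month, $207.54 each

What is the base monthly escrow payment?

$997.35

Homeowner's insurance: $1,519.56 annually
Property tax: $7,958.16 annually
Private mortgage insurance (PMI): $207.54 × 12 = $2,490.48 annually
Yearly total = $1,519.56 + $7,958.16 + $2,490.48 = $11,968.20
Per month = $11,968.20 / 12 = $997.35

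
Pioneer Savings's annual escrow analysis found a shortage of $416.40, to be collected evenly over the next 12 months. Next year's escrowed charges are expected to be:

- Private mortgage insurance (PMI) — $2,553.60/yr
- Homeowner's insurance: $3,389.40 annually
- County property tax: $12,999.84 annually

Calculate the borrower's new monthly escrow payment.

Private mortgage insurance (PMI) = $2,553.60/yr
Homeowner's insurance = $3,389.40/yr
County property tax = $12,999.84/yr
Combined annual = $2,553.60 + $3,389.40 + $12,999.84 = $18,942.84
Monthly escrow = $18,942.84 ÷ 12 = $1,578.57
Monthly shortage recovery: $416.40 ÷ 12 = $34.70
New monthly escrow = $1,578.57 + $34.70 = $1,613.27

$1,613.27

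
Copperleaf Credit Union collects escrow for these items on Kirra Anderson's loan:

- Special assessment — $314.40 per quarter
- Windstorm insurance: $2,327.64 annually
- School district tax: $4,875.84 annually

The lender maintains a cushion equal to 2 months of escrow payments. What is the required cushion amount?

$1,410.18

Special assessment = $314.40 × 4 = $1,257.60
Windstorm insurance = $2,327.64
School district tax = $4,875.84
Combined annual = $8,461.08
Base monthly escrow = $8,461.08 / 12 = $705.09
Cushion = 2 × $705.09 = $1,410.18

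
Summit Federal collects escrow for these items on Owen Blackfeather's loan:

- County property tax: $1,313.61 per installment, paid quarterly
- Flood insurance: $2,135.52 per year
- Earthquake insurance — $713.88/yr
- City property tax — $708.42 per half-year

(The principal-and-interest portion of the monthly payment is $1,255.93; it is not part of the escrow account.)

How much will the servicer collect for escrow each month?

County property tax = $1,313.61 × 4 = $5,254.44/yr
Flood insurance = $2,135.52/yr
Earthquake insurance = $713.88/yr
City property tax = $708.42 × 2 = $1,416.84/yr
Combined annual = $5,254.44 + $2,135.52 + $713.88 + $1,416.84 = $9,520.68
Monthly = $9,520.68 / 12 = $793.39

$793.39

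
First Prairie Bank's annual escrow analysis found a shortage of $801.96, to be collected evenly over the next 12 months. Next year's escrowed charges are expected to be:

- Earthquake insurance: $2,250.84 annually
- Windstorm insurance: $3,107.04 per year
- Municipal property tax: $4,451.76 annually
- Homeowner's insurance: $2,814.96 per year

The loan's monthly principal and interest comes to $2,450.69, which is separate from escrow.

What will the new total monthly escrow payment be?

$1,118.88

Earthquake insurance = $2,250.84 per year
Windstorm insurance = $3,107.04 per year
Municipal property tax = $4,451.76 per year
Homeowner's insurance = $2,814.96 per year
Annual escrow total = $12,624.60
Monthly = $12,624.60 / 12 = $1,052.05
Monthly shortage recovery: $801.96 / 12 = $66.83
Adjusted monthly = $1,052.05 + $66.83 = $1,118.88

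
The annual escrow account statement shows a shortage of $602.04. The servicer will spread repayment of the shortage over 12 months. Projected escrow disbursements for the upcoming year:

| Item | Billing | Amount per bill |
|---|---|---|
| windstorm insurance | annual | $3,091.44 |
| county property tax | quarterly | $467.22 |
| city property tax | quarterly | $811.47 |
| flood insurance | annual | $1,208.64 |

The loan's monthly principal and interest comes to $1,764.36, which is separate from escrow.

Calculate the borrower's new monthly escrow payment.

$834.74

Windstorm insurance: $3,091.44/yr
County property tax: $467.22 × 4 = $1,868.88/yr
City property tax: $811.47 × 4 = $3,245.88/yr
Flood insurance: $1,208.64/yr
Yearly total = $3,091.44 + $1,868.88 + $3,245.88 + $1,208.64 = $9,414.84
Monthly = $9,414.84 / 12 = $784.57
Shortage spread = $602.04 / 12 = $50.17/mo
New monthly escrow = $784.57 + $50.17 = $834.74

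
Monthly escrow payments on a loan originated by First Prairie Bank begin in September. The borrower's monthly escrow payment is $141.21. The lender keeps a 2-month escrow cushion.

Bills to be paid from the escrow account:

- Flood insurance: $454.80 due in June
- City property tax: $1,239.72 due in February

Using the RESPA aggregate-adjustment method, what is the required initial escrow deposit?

$674.88

Cushion = 2 × $141.21 = $282.42
Trial balance (start $0, +$141.21 each month, − disbursements):
  Sep: +$141.21 → $141.21
  Oct: +$141.21 → $282.42
  Nov: +$141.21 → $423.63
  Dec: +$141.21 → $564.84
  Jan: +$141.21 → $706.05
  Feb: +$141.21 − $1,239.72 → -$392.46
  Mar: +$141.21 → -$251.25
  Apr: +$141.21 → -$110.04
  May: +$141.21 → $31.17
  Jun: +$141.21 − $454.80 → -$282.42
  Jul: +$141.21 → -$141.21
  Aug: +$141.21 → $0.00
Lowest trial balance = -$392.46 (Feb)
Initial deposit = cushion − low point = $282.42 − (-$392.46) = $674.88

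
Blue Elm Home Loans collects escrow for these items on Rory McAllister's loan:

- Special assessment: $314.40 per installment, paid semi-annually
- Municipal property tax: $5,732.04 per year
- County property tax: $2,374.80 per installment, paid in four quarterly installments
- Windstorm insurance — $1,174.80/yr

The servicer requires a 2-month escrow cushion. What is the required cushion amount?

Special assessment = $314.40 × 2 = $628.80 annually
Municipal property tax = $5,732.04 annually
County property tax = $2,374.80 × 4 = $9,499.20 annually
Windstorm insurance = $1,174.80 annually
Total annual escrow = $628.80 + $5,732.04 + $9,499.20 + $1,174.80 = $17,034.84
Monthly escrow = $17,034.84 / 12 = $1,419.57
Required cushion = 2 × $1,419.57 = $2,839.14

$2,839.14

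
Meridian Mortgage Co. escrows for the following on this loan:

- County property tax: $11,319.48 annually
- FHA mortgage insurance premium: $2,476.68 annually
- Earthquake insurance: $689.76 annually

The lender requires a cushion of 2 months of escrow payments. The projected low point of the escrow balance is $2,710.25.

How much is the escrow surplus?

County property tax — $11,319.48/yr
FHA mortgage insurance premium — $2,476.68/yr
Earthquake insurance — $689.76/yr
Combined annual = $11,319.48 + $2,476.68 + $689.76 = $14,485.92
Monthly = $14,485.92 ÷ 12 = $1,207.16
Required reserve = 2 × $1,207.16 = $2,414.32
Surplus = $2,710.25 − $2,414.32 = $295.93

$295.93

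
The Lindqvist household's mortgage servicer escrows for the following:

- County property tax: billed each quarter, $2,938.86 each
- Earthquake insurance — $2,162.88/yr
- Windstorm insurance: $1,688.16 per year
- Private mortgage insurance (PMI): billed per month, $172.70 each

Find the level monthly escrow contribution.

$1,473.24

County property tax = $2,938.86 × 4 = $11,755.44 annually
Earthquake insurance = $2,162.88 annually
Windstorm insurance = $1,688.16 annually
Private mortgage insurance (PMI) = $172.70 × 12 = $2,072.40 annually
Yearly total = $11,755.44 + $2,162.88 + $1,688.16 + $2,072.40 = $17,678.88
Per month = $17,678.88 / 12 = $1,473.24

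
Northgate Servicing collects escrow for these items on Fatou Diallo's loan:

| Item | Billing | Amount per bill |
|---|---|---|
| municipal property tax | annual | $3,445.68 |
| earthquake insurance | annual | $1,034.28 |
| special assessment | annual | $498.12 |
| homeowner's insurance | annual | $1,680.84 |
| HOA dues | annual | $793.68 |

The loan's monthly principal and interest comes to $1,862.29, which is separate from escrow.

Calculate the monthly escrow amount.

Municipal property tax: $3,445.68
Earthquake insurance: $1,034.28
Special assessment: $498.12
Homeowner's insurance: $1,680.84
HOA dues: $793.68
Yearly total = $3,445.68 + $1,034.28 + $498.12 + $1,680.84 + $793.68 = $7,452.60
Per month = $7,452.60 ÷ 12 = $621.05

$621.05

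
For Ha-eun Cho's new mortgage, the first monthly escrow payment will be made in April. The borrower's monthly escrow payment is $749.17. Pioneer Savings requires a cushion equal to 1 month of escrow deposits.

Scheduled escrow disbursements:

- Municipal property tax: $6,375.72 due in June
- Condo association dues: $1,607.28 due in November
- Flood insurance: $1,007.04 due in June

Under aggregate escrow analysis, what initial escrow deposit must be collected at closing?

Cushion = 1 × $749.17 = $749.17
Trial balance (start $0, +$749.17 each month, − disbursements):
  Apr: +$749.17 → $749.17
  May: +$749.17 → $1,498.34
  Jun: +$749.17 − $7,382.76 → -$5,135.25
  Jul: +$749.17 → -$4,386.08
  Aug: +$749.17 → -$3,636.91
  Sep: +$749.17 → -$2,887.74
  Oct: +$749.17 → -$2,138.57
  Nov: +$749.17 − $1,607.28 → -$2,996.68
  Dec: +$749.17 → -$2,247.51
  Jan: +$749.17 → -$1,498.34
  Feb: +$749.17 → -$749.17
  Mar: +$749.17 → $0.00
Lowest trial balance = -$5,135.25 (Jun)
Initial deposit = cushion − low point = $749.17 − (-$5,135.25) = $5,884.42

$5,884.42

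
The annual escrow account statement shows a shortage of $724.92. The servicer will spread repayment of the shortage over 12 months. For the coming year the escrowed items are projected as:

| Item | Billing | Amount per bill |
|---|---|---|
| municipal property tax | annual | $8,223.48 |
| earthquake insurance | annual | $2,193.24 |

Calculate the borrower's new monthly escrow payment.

$928.47

Municipal property tax: $8,223.48/yr
Earthquake insurance: $2,193.24/yr
Yearly total = $10,416.72
Monthly = $10,416.72 / 12 = $868.06
Monthly shortage recovery: $724.92 / 12 = $60.41
New monthly escrow = $868.06 + $60.41 = $928.47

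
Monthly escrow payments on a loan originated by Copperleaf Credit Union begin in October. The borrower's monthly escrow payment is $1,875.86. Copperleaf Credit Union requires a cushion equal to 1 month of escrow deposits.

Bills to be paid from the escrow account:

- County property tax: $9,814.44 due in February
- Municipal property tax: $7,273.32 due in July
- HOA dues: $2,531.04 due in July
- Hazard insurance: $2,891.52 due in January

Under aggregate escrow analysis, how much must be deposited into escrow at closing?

Cushion = 1 × $1,875.86 = $1,875.86
Trial balance (start $0, +$1,875.86 each month, − disbursements):
  Oct: +$1,875.86 → $1,875.86
  Nov: +$1,875.86 → $3,751.72
  Dec: +$1,875.86 → $5,627.58
  Jan: +$1,875.86 − $2,891.52 → $4,611.92
  Feb: +$1,875.86 − $9,814.44 → -$3,326.66
  Mar: +$1,875.86 → -$1,450.80
  Apr: +$1,875.86 → $425.06
  May: +$1,875.86 → $2,300.92
  Jun: +$1,875.86 → $4,176.78
  Jul: +$1,875.86 − $9,804.36 → -$3,751.72
  Aug: +$1,875.86 → -$1,875.86
  Sep: +$1,875.86 → $0.00
Lowest trial balance = -$3,751.72 (Jul)
Initial deposit = cushion − low point = $1,875.86 − (-$3,751.72) = $5,627.58

$5,627.58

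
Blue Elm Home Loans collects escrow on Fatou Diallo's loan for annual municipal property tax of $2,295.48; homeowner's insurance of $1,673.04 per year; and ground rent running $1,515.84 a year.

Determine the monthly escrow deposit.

Municipal property tax: $2,295.48
Homeowner's insurance: $1,673.04
Ground rent: $1,515.84
Yearly total = $5,484.36
Monthly escrow = $5,484.36 ÷ 12 = $457.03

$457.03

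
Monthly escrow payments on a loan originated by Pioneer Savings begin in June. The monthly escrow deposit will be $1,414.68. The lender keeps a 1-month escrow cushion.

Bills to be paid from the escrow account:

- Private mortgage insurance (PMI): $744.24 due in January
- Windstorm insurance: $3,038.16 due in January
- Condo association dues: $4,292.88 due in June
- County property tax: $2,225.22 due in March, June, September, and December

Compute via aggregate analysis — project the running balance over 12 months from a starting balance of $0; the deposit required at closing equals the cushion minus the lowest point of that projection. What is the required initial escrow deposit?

$6,518.10

Cushion = 1 × $1,414.68 = $1,414.68
Trial balance (start $0, +$1,414.68 each month, − disbursements):
  Jun: +$1,414.68 − $6,518.10 → -$5,103.42
  Jul: +$1,414.68 → -$3,688.74
  Aug: +$1,414.68 → -$2,274.06
  Sep: +$1,414.68 − $2,225.22 → -$3,084.60
  Oct: +$1,414.68 → -$1,669.92
  Nov: +$1,414.68 → -$255.24
  Dec: +$1,414.68 − $2,225.22 → -$1,065.78
  Jan: +$1,414.68 − $3,782.40 → -$3,433.50
  Feb: +$1,414.68 → -$2,018.82
  Mar: +$1,414.68 − $2,225.22 → -$2,829.36
  Apr: +$1,414.68 → -$1,414.68
  May: +$1,414.68 → $0.00
Lowest trial balance = -$5,103.42 (Jun)
Initial deposit = cushion − low point = $1,414.68 − (-$5,103.42) = $6,518.10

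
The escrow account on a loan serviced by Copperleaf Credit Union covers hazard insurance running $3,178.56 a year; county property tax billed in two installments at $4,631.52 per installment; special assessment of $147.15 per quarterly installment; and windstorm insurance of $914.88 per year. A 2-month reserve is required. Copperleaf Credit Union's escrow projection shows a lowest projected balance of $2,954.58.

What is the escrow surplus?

$630.40

Hazard insurance: $3,178.56
County property tax: $4,631.52 × 2 = $9,263.04
Special assessment: $147.15 × 4 = $588.60
Windstorm insurance: $914.88
Combined annual = $3,178.56 + $9,263.04 + $588.60 + $914.88 = $13,945.08
Base monthly escrow = $13,945.08 / 12 = $1,162.09
Cushion = 2 × $1,162.09 = $2,324.18
Surplus = $2,954.58 − $2,324.18 = $630.40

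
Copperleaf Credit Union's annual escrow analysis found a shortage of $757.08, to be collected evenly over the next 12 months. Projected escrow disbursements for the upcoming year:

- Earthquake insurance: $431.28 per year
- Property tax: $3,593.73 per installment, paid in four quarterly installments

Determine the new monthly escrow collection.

$1,296.94

Earthquake insurance: $431.28/yr
Property tax: $3,593.73 × 4 = $14,374.92/yr
Annual escrow total = $14,806.20
Monthly escrow = $14,806.20 / 12 = $1,233.85
Shortage per month = $757.08 / 12 = $63.09
New monthly escrow = $1,233.85 + $63.09 = $1,296.94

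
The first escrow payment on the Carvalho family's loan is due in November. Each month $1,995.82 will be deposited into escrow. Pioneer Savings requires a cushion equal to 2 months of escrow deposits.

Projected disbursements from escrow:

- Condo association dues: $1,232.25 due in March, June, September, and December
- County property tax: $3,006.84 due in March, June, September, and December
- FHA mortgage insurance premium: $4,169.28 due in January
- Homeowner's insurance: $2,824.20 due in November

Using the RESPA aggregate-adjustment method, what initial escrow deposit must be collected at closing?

Cushion = 2 × $1,995.82 = $3,991.64
Trial balance (start $0, +$1,995.82 each month, − disbursements):
  Nov: +$1,995.82 − $2,824.20 → -$828.38
  Dec: +$1,995.82 − $4,239.09 → -$3,071.65
  Jan: +$1,995.82 − $4,169.28 → -$5,245.11
  Feb: +$1,995.82 → -$3,249.29
  Mar: +$1,995.82 − $4,239.09 → -$5,492.56
  Apr: +$1,995.82 → -$3,496.74
  May: +$1,995.82 → -$1,500.92
  Jun: +$1,995.82 − $4,239.09 → -$3,744.19
  Jul: +$1,995.82 → -$1,748.37
  Aug: +$1,995.82 → $247.45
  Sep: +$1,995.82 − $4,239.09 → -$1,995.82
  Oct: +$1,995.82 → $0.00
Lowest trial balance = -$5,492.56 (Mar)
Initial deposit = cushion − low point = $3,991.64 − (-$5,492.56) = $9,484.20

$9,484.20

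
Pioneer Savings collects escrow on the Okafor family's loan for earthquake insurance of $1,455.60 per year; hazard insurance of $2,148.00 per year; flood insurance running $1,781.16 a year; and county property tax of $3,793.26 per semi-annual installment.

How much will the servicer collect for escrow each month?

$1,080.94

Earthquake insurance — $1,455.60/yr
Hazard insurance — $2,148.00/yr
Flood insurance — $1,781.16/yr
County property tax — $3,793.26 × 2 = $7,586.52/yr
Combined annual = $1,455.60 + $2,148.00 + $1,781.16 + $7,586.52 = $12,971.28
Monthly = $12,971.28 ÷ 12 = $1,080.94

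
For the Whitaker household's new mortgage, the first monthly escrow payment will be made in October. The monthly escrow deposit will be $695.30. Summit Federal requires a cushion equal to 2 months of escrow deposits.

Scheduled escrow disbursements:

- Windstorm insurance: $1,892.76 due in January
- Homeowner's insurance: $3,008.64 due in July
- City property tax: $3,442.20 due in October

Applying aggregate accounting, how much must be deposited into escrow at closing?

Cushion = 2 × $695.30 = $1,390.60
Trial balance (start $0, +$695.30 each month, − disbursements):
  Oct: +$695.30 − $3,442.20 → -$2,746.90
  Nov: +$695.30 → -$2,051.60
  Dec: +$695.30 → -$1,356.30
  Jan: +$695.30 − $1,892.76 → -$2,553.76
  Feb: +$695.30 → -$1,858.46
  Mar: +$695.30 → -$1,163.16
  Apr: +$695.30 → -$467.86
  May: +$695.30 → $227.44
  Jun: +$695.30 → $922.74
  Jul: +$695.30 − $3,008.64 → -$1,390.60
  Aug: +$695.30 → -$695.30
  Sep: +$695.30 → $0.00
Lowest trial balance = -$2,746.90 (Oct)
Initial deposit = cushion − low point = $1,390.60 − (-$2,746.90) = $4,137.50

$4,137.50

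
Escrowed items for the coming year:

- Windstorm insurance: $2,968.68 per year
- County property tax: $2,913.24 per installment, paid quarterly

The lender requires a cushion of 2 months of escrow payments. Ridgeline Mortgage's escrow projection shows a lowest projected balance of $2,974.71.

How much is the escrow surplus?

Windstorm insurance — $2,968.68 annually
County property tax — $2,913.24 × 4 = $11,652.96 annually
Total annual escrow = $14,621.64
Base monthly escrow = $14,621.64 ÷ 12 = $1,218.47
Cushion = 2 × $1,218.47 = $2,436.94
Excess over cushion: $2,974.71 − $2,436.94 = $537.77

$537.77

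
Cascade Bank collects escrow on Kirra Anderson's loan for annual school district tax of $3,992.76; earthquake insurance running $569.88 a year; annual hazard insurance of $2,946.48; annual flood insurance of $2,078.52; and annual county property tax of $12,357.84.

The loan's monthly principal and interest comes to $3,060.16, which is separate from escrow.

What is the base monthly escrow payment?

$1,828.79

School district tax = $3,992.76 annually
Earthquake insurance = $569.88 annually
Hazard insurance = $2,946.48 annually
Flood insurance = $2,078.52 annually
County property tax = $12,357.84 annually
Annual escrow total = $21,945.48
Monthly = $21,945.48 ÷ 12 = $1,828.79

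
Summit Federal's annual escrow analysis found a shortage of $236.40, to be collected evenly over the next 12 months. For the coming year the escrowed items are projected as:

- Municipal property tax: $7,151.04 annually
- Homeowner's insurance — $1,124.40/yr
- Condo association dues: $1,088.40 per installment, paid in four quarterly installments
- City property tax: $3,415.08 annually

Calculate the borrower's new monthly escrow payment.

$1,356.71

Municipal property tax — $7,151.04
Homeowner's insurance — $1,124.40
Condo association dues — $1,088.40 × 4 = $4,353.60
City property tax — $3,415.08
Combined annual = $7,151.04 + $1,124.40 + $4,353.60 + $3,415.08 = $16,044.12
Monthly = $16,044.12 ÷ 12 = $1,337.01
Monthly shortage recovery: $236.40 / 12 = $19.70
New monthly escrow = $1,337.01 + $19.70 = $1,356.71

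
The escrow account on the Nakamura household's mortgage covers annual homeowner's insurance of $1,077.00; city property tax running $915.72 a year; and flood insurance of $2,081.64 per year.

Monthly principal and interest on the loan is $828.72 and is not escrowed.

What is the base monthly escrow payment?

Homeowner's insurance = $1,077.00
City property tax = $915.72
Flood insurance = $2,081.64
Yearly total = $4,074.36
Monthly = $4,074.36 ÷ 12 = $339.53

$339.53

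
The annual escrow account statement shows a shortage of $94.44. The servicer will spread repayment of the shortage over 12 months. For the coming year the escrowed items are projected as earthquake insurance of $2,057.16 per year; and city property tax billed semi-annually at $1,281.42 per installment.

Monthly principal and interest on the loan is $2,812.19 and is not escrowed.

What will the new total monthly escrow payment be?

Earthquake insurance = $2,057.16 annually
City property tax = $1,281.42 × 2 = $2,562.84 annually
Combined annual = $4,620.00
Base monthly escrow = $4,620.00 ÷ 12 = $385.00
Monthly shortage recovery: $94.44 / 12 = $7.87
New monthly escrow = $385.00 + $7.87 = $392.87

$392.87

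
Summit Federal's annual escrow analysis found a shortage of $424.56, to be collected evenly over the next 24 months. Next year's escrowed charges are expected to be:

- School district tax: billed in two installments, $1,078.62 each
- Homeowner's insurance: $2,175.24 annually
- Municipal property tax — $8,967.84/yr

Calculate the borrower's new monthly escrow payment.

School district tax: $1,078.62 × 2 = $2,157.24
Homeowner's insurance: $2,175.24
Municipal property tax: $8,967.84
Total per year = $2,157.24 + $2,175.24 + $8,967.84 = $13,300.32
Monthly = $13,300.32 / 12 = $1,108.36
Monthly shortage recovery: $424.56 / 24 = $17.69
Adjusted monthly = $1,108.36 + $17.69 = $1,126.05

$1,126.05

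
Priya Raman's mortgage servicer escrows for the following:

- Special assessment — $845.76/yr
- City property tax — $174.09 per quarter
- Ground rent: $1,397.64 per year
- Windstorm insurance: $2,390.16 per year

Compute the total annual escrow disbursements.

Special assessment = $845.76 per year
City property tax = $174.09 × 4 = $696.36 per year
Ground rent = $1,397.64 per year
Windstorm insurance = $2,390.16 per year
Total per year = $845.76 + $696.36 + $1,397.64 + $2,390.16 = $5,329.92

$5,329.92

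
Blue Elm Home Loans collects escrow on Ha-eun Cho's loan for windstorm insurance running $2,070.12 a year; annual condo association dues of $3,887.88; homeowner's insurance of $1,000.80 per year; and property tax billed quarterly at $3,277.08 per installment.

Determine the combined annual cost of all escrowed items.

Windstorm insurance = $2,070.12
Condo association dues = $3,887.88
Homeowner's insurance = $1,000.80
Property tax = $3,277.08 × 4 = $13,108.32
Total annual escrow = $2,070.12 + $3,887.88 + $1,000.80 + $13,108.32 = $20,067.12

$20,067.12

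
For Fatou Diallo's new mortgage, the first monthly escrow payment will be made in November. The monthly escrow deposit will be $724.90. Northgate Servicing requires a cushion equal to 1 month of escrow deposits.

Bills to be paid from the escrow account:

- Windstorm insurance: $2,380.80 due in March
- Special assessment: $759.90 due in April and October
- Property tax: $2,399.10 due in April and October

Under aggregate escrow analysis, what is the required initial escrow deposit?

$1,915.30

Cushion = 1 × $724.90 = $724.90
Trial balance (start $0, +$724.90 each month, − disbursements):
  Nov: +$724.90 → $724.90
  Dec: +$724.90 → $1,449.80
  Jan: +$724.90 → $2,174.70
  Feb: +$724.90 → $2,899.60
  Mar: +$724.90 − $2,380.80 → $1,243.70
  Apr: +$724.90 − $3,159.00 → -$1,190.40
  May: +$724.90 → -$465.50
  Jun: +$724.90 → $259.40
  Jul: +$724.90 → $984.30
  Aug: +$724.90 → $1,709.20
  Sep: +$724.90 → $2,434.10
  Oct: +$724.90 − $3,159.00 → $0.00
Lowest trial balance = -$1,190.40 (Apr)
Initial deposit = cushion − low point = $724.90 − (-$1,190.40) = $1,915.30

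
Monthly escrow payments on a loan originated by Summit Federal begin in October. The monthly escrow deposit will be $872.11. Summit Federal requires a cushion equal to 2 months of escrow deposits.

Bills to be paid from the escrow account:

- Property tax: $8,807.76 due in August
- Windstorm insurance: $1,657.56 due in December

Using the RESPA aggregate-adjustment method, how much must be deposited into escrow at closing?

$2,616.33

Cushion = 2 × $872.11 = $1,744.22
Trial balance (start $0, +$872.11 each month, − disbursements):
  Oct: +$872.11 → $872.11
  Nov: +$872.11 → $1,744.22
  Dec: +$872.11 − $1,657.56 → $958.77
  Jan: +$872.11 → $1,830.88
  Feb: +$872.11 → $2,702.99
  Mar: +$872.11 → $3,575.10
  Apr: +$872.11 → $4,447.21
  May: +$872.11 → $5,319.32
  Jun: +$872.11 → $6,191.43
  Jul: +$872.11 → $7,063.54
  Aug: +$872.11 − $8,807.76 → -$872.11
  Sep: +$872.11 → $0.00
Lowest trial balance = -$872.11 (Aug)
Initial deposit = cushion − low point = $1,744.22 − (-$872.11) = $2,616.33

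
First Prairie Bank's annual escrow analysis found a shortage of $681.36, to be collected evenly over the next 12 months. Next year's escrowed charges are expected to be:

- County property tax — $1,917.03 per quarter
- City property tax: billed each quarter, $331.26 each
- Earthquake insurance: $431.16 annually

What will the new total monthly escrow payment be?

$842.14

County property tax — $1,917.03 × 4 = $7,668.12/yr
City property tax — $331.26 × 4 = $1,325.04/yr
Earthquake insurance — $431.16/yr
Combined annual = $7,668.12 + $1,325.04 + $431.16 = $9,424.32
Monthly escrow = $9,424.32 ÷ 12 = $785.36
Monthly shortage recovery: $681.36 / 12 = $56.78
Adjusted monthly = $785.36 + $56.78 = $842.14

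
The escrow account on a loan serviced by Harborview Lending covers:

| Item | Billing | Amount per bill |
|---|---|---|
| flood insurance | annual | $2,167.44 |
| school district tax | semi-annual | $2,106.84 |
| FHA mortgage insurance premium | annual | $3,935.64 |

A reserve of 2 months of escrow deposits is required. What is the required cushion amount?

$1,719.46

Flood insurance = $2,167.44 annually
School district tax = $2,106.84 × 2 = $4,213.68 annually
FHA mortgage insurance premium = $3,935.64 annually
Yearly total = $10,316.76
Per month = $10,316.76 / 12 = $859.73
Cushion = 2 × $859.73 = $1,719.46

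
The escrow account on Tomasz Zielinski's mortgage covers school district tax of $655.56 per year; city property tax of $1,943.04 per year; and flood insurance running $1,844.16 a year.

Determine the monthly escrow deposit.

$370.23

School district tax = $655.56 per year
City property tax = $1,943.04 per year
Flood insurance = $1,844.16 per year
Yearly total = $655.56 + $1,943.04 + $1,844.16 = $4,442.76
Monthly = $4,442.76 / 12 = $370.23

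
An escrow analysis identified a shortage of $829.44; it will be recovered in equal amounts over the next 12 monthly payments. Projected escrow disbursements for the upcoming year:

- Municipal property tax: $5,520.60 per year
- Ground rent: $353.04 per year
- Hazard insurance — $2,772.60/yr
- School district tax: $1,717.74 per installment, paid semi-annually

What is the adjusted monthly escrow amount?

Municipal property tax — $5,520.60 per year
Ground rent — $353.04 per year
Hazard insurance — $2,772.60 per year
School district tax — $1,717.74 × 2 = $3,435.48 per year
Annual escrow total = $12,081.72
Per month = $12,081.72 ÷ 12 = $1,006.81
Monthly shortage recovery: $829.44 / 12 = $69.12
New monthly escrow = $1,006.81 + $69.12 = $1,075.93

$1,075.93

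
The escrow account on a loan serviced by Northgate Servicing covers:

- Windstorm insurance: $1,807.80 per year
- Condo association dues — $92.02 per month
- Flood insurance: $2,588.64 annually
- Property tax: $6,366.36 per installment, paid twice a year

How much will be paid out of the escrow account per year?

Windstorm insurance = $1,807.80 per year
Condo association dues = $92.02 × 12 = $1,104.24 per year
Flood insurance = $2,588.64 per year
Property tax = $6,366.36 × 2 = $12,732.72 per year
Total annual escrow = $1,807.80 + $1,104.24 + $2,588.64 + $12,732.72 = $18,233.40

$18,233.40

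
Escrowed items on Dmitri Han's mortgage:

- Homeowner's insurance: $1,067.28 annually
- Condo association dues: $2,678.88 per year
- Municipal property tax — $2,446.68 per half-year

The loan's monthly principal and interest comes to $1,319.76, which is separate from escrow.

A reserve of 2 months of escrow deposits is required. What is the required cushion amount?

$1,439.92

Homeowner's insurance = $1,067.28/yr
Condo association dues = $2,678.88/yr
Municipal property tax = $2,446.68 × 2 = $4,893.36/yr
Combined annual = $8,639.52
Per month = $8,639.52 ÷ 12 = $719.96
Cushion = 2 × $719.96 = $1,439.92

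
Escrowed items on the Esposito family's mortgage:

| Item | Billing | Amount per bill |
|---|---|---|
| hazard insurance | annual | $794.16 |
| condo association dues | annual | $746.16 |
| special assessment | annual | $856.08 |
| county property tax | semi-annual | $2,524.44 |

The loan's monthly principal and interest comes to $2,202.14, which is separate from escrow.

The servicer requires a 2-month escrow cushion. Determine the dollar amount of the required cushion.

$1,240.88

Hazard insurance = $794.16/yr
Condo association dues = $746.16/yr
Special assessment = $856.08/yr
County property tax = $2,524.44 × 2 = $5,048.88/yr
Yearly total = $794.16 + $746.16 + $856.08 + $5,048.88 = $7,445.28
Per month = $7,445.28 / 12 = $620.44
Reserve = 2 × $620.44 = $1,240.88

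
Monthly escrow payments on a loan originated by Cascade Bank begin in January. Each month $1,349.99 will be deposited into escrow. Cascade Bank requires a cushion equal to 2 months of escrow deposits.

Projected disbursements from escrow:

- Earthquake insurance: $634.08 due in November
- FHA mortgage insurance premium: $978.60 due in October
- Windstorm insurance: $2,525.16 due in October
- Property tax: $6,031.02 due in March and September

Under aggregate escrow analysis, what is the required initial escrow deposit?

Cushion = 2 × $1,349.99 = $2,699.98
Trial balance (start $0, +$1,349.99 each month, − disbursements):
  Jan: +$1,349.99 → $1,349.99
  Feb: +$1,349.99 → $2,699.98
  Mar: +$1,349.99 − $6,031.02 → -$1,981.05
  Apr: +$1,349.99 → -$631.06
  May: +$1,349.99 → $718.93
  Jun: +$1,349.99 → $2,068.92
  Jul: +$1,349.99 → $3,418.91
  Aug: +$1,349.99 → $4,768.90
  Sep: +$1,349.99 − $6,031.02 → $87.87
  Oct: +$1,349.99 − $3,503.76 → -$2,065.90
  Nov: +$1,349.99 − $634.08 → -$1,349.99
  Dec: +$1,349.99 → $0.00
Lowest trial balance = -$2,065.90 (Oct)
Initial deposit = cushion − low point = $2,699.98 − (-$2,065.90) = $4,765.88

$4,765.88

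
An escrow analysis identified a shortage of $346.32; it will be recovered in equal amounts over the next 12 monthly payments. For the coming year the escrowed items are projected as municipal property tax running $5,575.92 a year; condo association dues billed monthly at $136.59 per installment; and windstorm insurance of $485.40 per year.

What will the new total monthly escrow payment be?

Municipal property tax: $5,575.92/yr
Condo association dues: $136.59 × 12 = $1,639.08/yr
Windstorm insurance: $485.40/yr
Yearly total = $7,700.40
Per month = $7,700.40 ÷ 12 = $641.70
Monthly shortage recovery: $346.32 / 12 = $28.86
Adjusted monthly = $641.70 + $28.86 = $670.56

$670.56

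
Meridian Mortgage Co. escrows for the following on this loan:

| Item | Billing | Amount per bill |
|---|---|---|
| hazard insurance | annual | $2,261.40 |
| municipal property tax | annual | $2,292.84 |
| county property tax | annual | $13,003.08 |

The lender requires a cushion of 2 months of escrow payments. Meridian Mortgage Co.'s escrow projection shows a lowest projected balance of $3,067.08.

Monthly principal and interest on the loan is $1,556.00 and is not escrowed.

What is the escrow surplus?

Hazard insurance = $2,261.40 per year
Municipal property tax = $2,292.84 per year
County property tax = $13,003.08 per year
Yearly total = $17,557.32
Monthly = $17,557.32 / 12 = $1,463.11
Required reserve = 2 × $1,463.11 = $2,926.22
Excess over cushion: $3,067.08 − $2,926.22 = $140.86

$140.86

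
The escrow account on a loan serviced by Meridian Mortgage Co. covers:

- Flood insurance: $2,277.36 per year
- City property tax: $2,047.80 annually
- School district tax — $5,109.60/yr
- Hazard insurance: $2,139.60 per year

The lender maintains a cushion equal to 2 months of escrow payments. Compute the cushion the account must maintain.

$1,929.06

Flood insurance = $2,277.36/yr
City property tax = $2,047.80/yr
School district tax = $5,109.60/yr
Hazard insurance = $2,139.60/yr
Annual escrow total = $11,574.36
Monthly escrow = $11,574.36 / 12 = $964.53
Reserve = 2 × $964.53 = $1,929.06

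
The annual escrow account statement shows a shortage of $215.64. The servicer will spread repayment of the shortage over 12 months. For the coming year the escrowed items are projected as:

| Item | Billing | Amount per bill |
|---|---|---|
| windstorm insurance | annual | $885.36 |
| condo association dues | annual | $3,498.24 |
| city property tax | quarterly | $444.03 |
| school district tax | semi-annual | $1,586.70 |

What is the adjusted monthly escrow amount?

$795.73

Windstorm insurance — $885.36 per year
Condo association dues — $3,498.24 per year
City property tax — $444.03 × 4 = $1,776.12 per year
School district tax — $1,586.70 × 2 = $3,173.40 per year
Combined annual = $9,333.12
Base monthly escrow = $9,333.12 / 12 = $777.76
Monthly shortage recovery: $215.64 / 12 = $17.97
New monthly escrow = $777.76 + $17.97 = $795.73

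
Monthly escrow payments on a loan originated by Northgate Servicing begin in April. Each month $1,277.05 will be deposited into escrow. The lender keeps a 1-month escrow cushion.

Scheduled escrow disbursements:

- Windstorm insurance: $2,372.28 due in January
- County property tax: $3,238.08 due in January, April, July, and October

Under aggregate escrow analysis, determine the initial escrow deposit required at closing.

$3,831.15

Cushion = 1 × $1,277.05 = $1,277.05
Trial balance (start $0, +$1,277.05 each month, − disbursements):
  Apr: +$1,277.05 − $3,238.08 → -$1,961.03
  May: +$1,277.05 → -$683.98
  Jun: +$1,277.05 → $593.07
  Jul: +$1,277.05 − $3,238.08 → -$1,367.96
  Aug: +$1,277.05 → -$90.91
  Sep: +$1,277.05 → $1,186.14
  Oct: +$1,277.05 − $3,238.08 → -$774.89
  Nov: +$1,277.05 → $502.16
  Dec: +$1,277.05 → $1,779.21
  Jan: +$1,277.05 − $5,610.36 → -$2,554.10
  Feb: +$1,277.05 → -$1,277.05
  Mar: +$1,277.05 → $0.00
Lowest trial balance = -$2,554.10 (Jan)
Initial deposit = cushion − low point = $1,277.05 − (-$2,554.10) = $3,831.15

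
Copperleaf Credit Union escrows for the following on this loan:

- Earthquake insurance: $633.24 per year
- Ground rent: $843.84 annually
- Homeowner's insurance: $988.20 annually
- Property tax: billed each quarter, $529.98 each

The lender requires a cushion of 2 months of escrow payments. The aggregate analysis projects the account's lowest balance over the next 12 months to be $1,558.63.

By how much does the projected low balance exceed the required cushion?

$794.43

Earthquake insurance — $633.24 annually
Ground rent — $843.84 annually
Homeowner's insurance — $988.20 annually
Property tax — $529.98 × 4 = $2,119.92 annually
Annual escrow total = $4,585.20
Monthly escrow = $4,585.20 ÷ 12 = $382.10
Required cushion = 2 × $382.10 = $764.20
Surplus = $1,558.63 − $764.20 = $794.43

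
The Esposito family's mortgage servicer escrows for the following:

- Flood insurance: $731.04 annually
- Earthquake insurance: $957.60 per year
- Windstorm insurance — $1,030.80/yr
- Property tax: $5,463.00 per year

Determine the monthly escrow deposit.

Flood insurance: $731.04/yr
Earthquake insurance: $957.60/yr
Windstorm insurance: $1,030.80/yr
Property tax: $5,463.00/yr
Yearly total = $731.04 + $957.60 + $1,030.80 + $5,463.00 = $8,182.44
Monthly escrow = $8,182.44 ÷ 12 = $681.87

$681.87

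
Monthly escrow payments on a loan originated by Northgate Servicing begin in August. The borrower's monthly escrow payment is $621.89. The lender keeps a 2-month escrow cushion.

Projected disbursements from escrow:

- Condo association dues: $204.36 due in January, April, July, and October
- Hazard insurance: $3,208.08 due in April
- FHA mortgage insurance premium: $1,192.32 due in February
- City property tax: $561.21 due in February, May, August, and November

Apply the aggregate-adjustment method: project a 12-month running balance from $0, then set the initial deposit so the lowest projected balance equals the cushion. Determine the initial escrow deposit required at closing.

$2,343.88

Cushion = 2 × $621.89 = $1,243.78
Trial balance (start $0, +$621.89 each month, − disbursements):
  Aug: +$621.89 − $561.21 → $60.68
  Sep: +$621.89 → $682.57
  Oct: +$621.89 − $204.36 → $1,100.10
  Nov: +$621.89 − $561.21 → $1,160.78
  Dec: +$621.89 → $1,782.67
  Jan: +$621.89 − $204.36 → $2,200.20
  Feb: +$621.89 − $1,753.53 → $1,068.56
  Mar: +$621.89 → $1,690.45
  Apr: +$621.89 − $3,412.44 → -$1,100.10
  May: +$621.89 − $561.21 → -$1,039.42
  Jun: +$621.89 → -$417.53
  Jul: +$621.89 − $204.36 → $0.00
Lowest trial balance = -$1,100.10 (Apr)
Initial deposit = cushion − low point = $1,243.78 − (-$1,100.10) = $2,343.88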